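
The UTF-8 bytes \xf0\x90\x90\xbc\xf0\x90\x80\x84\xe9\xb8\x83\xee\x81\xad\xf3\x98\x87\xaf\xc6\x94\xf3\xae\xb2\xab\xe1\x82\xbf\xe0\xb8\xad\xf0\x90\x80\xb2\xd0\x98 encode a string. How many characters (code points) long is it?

Byte at offset 0: 0xF0 = 11110000 → 4-byte char (#1). Advance 4.
Byte at offset 4: 0xF0 = 11110000 → 4-byte char (#2). Advance 4.
Byte at offset 8: 0xE9 = 11101001 → 3-byte char (#3). Advance 3.
Byte at offset 11: 0xEE = 11101110 → 3-byte char (#4). Advance 3.
Byte at offset 14: 0xF3 = 11110011 → 4-byte char (#5). Advance 4.
Byte at offset 18: 0xC6 = 11000110 → 2-byte char (#6). Advance 2.
Byte at offset 20: 0xF3 = 11110011 → 4-byte char (#7). Advance 4.
Byte at offset 24: 0xE1 = 11100001 → 3-byte char (#8). Advance 3.
Byte at offset 27: 0xE0 = 11100000 → 3-byte char (#9). Advance 3.
Byte at offset 30: 0xF0 = 11110000 → 4-byte char (#10). Advance 4.
Byte at offset 34: 0xD0 = 11010000 → 2-byte char (#11). Advance 2.
Reached end at offset 36 after 11 code points.

11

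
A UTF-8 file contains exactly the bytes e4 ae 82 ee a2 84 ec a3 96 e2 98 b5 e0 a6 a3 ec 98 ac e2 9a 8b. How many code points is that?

7

Byte at offset 0: 0xE4 = 11100100 → 3-byte char (#1). Advance 3.
Byte at offset 3: 0xEE = 11101110 → 3-byte char (#2). Advance 3.
Byte at offset 6: 0xEC = 11101100 → 3-byte char (#3). Advance 3.
Byte at offset 9: 0xE2 = 11100010 → 3-byte char (#4). Advance 3.
Byte at offset 12: 0xE0 = 11100000 → 3-byte char (#5). Advance 3.
Byte at offset 15: 0xEC = 11101100 → 3-byte char (#6). Advance 3.
Byte at offset 18: 0xE2 = 11100010 → 3-byte char (#7). Advance 3.
Reached end at offset 21 after 7 code points.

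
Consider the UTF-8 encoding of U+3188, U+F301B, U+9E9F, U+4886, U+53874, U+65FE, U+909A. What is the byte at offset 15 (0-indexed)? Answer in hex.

0xA1

U+3188 → 3-byte form E3 86 88 at offsets 0–2.
U+F301B → 4-byte form F3 B3 80 9B at offsets 3–6.
U+9E9F → 3-byte form E9 BA 9F at offsets 7–9.
U+4886 → 3-byte form E4 A2 86 at offsets 10–12.
U+53874 → 4-byte form F1 93 A1 B4 at offsets 13–16.
Offset 15 falls in char 5's range; it's byte 3 of F1 93 A1 B4 = 0xA1.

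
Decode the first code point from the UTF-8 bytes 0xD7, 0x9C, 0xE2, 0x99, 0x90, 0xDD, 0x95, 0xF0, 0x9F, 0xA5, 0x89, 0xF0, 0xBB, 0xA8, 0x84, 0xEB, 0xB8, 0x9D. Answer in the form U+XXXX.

U+05DC

Offset 0: leading byte 0xD7 = 11010111 → 2-byte char #1 = D7 9C.
Leading byte 0xD7 = 11010111 matches 110xxxxx → 2-byte sequence.
Byte 1: 0xD7 = 11010111, payload 10111 (5 bits).
Byte 2: 0x9C = 10011100 (10xxxxxx ✓), payload 011100.
Concatenate: 10111011100 = 0x5DC (11 bits → U+05DC).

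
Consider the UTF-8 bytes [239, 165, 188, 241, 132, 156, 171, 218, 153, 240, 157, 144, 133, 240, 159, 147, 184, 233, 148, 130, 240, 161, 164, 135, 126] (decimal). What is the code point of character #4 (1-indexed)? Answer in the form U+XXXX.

U+1D405

Offset 0: leading byte 0xEF = 11101111 → 3-byte char #1 = EF A5 BC.
Offset 3: leading byte 0xF1 = 11110001 → 4-byte char #2 = F1 84 9C AB.
Offset 7: leading byte 0xDA = 11011010 → 2-byte char #3 = DA 99.
Offset 9: leading byte 0xF0 = 11110000 → 4-byte char #4 = F0 9D 90 85.
Leading byte 0xF0 = 11110000 matches 11110xxx → 4-byte sequence.
Byte 1: 0xF0 = 11110000, payload 000 (3 bits).
Byte 2: 0x9D = 10011101 (10xxxxxx ✓), payload 011101.
Byte 3: 0x90 = 10010000 (10xxxxxx ✓), payload 010000.
Byte 4: 0x85 = 10000101 (10xxxxxx ✓), payload 000101.
Concatenate: 000011101010000000101 = 0x1D405 (21 bits → U+1D405).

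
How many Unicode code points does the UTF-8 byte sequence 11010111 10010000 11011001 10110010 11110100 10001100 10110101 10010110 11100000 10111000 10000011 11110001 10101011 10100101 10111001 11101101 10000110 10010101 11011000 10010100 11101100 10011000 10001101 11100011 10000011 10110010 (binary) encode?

9

Byte at offset 0: 0xD7 = 11010111 → 2-byte char (#1). Advance 2.
Byte at offset 2: 0xD9 = 11011001 → 2-byte char (#2). Advance 2.
Byte at offset 4: 0xF4 = 11110100 → 4-byte char (#3). Advance 4.
Byte at offset 8: 0xE0 = 11100000 → 3-byte char (#4). Advance 3.
Byte at offset 11: 0xF1 = 11110001 → 4-byte char (#5). Advance 4.
Byte at offset 15: 0xED = 11101101 → 3-byte char (#6). Advance 3.
Byte at offset 18: 0xD8 = 11011000 → 2-byte char (#7). Advance 2.
Byte at offset 20: 0xEC = 11101100 → 3-byte char (#8). Advance 3.
Byte at offset 23: 0xE3 = 11100011 → 3-byte char (#9). Advance 3.
Reached end at offset 26 after 9 code points.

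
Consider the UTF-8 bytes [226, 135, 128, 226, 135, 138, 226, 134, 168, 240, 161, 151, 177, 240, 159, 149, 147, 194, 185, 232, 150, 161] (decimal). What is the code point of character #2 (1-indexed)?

Offset 0: leading byte 0xE2 = 11100010 → 3-byte char #1 = E2 87 80.
Offset 3: leading byte 0xE2 = 11100010 → 3-byte char #2 = E2 87 8A.
Leading byte 0xE2 = 11100010 matches 1110xxxx → 3-byte sequence.
Byte 1: 0xE2 = 11100010, payload 0010 (4 bits).
Byte 2: 0x87 = 10000111 (10xxxxxx ✓), payload 000111.
Byte 3: 0x8A = 10001010 (10xxxxxx ✓), payload 001010.
Concatenate: 0010000111001010 = 0x21CA (16 bits → U+21CA).

U+21CA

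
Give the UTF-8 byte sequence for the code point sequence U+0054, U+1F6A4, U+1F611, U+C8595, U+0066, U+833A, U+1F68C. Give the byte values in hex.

54 F0 9F 9A A4 F0 9F 98 91 F3 88 96 95 66 E8 8C BA F0 9F 9A 8C

U+0054: 1-byte form → 54.
U+1F6A4: 4-byte form → F0 9F 9A A4.
U+1F611: 4-byte form → F0 9F 98 91.
U+C8595: 4-byte form → F3 88 96 95.
U+0066: 1-byte form → 66.
U+833A: 3-byte form → E8 8C BA.
U+1F68C: 4-byte form → F0 9F 9A 8C.
Concatenated (21 bytes): 54 F0 9F 9A A4 F0 9F 98 91 F3 88 96 95 66 E8 8C BA F0 9F 9A 8C.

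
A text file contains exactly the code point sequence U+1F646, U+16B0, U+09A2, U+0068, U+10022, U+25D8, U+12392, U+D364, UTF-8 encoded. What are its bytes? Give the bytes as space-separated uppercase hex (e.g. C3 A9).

U+1F646: 4-byte form → F0 9F 99 86.
U+16B0: 3-byte form → E1 9A B0.
U+09A2: 3-byte form → E0 A6 A2.
U+0068: 1-byte form → 68.
U+10022: 4-byte form → F0 90 80 A2.
U+25D8: 3-byte form → E2 97 98.
U+12392: 4-byte form → F0 92 8E 92.
U+D364: 3-byte form → ED 8D A4.
Concatenated (25 bytes): F0 9F 99 86 E1 9A B0 E0 A6 A2 68 F0 90 80 A2 E2 97 98 F0 92 8E 92 ED 8D A4.

F0 9F 99 86 E1 9A B0 E0 A6 A2 68 F0 90 80 A2 E2 97 98 F0 92 8E 92 ED 8D A4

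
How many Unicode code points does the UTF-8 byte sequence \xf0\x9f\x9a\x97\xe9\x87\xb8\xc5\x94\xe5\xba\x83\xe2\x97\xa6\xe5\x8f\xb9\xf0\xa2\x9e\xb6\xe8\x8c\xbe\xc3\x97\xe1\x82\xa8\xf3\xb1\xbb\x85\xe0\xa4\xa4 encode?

12

Byte at offset 0: 0xF0 = 11110000 → 4-byte char (#1). Advance 4.
Byte at offset 4: 0xE9 = 11101001 → 3-byte char (#2). Advance 3.
Byte at offset 7: 0xC5 = 11000101 → 2-byte char (#3). Advance 2.
Byte at offset 9: 0xE5 = 11100101 → 3-byte char (#4). Advance 3.
Byte at offset 12: 0xE2 = 11100010 → 3-byte char (#5). Advance 3.
Byte at offset 15: 0xE5 = 11100101 → 3-byte char (#6). Advance 3.
Byte at offset 18: 0xF0 = 11110000 → 4-byte char (#7). Advance 4.
Byte at offset 22: 0xE8 = 11101000 → 3-byte char (#8). Advance 3.
Byte at offset 25: 0xC3 = 11000011 → 2-byte char (#9). Advance 2.
Byte at offset 27: 0xE1 = 11100001 → 3-byte char (#10). Advance 3.
Byte at offset 30: 0xF3 = 11110011 → 4-byte char (#11). Advance 4.
Byte at offset 34: 0xE0 = 11100000 → 3-byte char (#12). Advance 3.
Reached end at offset 37 after 12 code points.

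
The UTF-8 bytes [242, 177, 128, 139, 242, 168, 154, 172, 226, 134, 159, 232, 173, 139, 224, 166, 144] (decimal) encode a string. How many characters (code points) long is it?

Byte at offset 0: 0xF2 = 11110010 → 4-byte char (#1). Advance 4.
Byte at offset 4: 0xF2 = 11110010 → 4-byte char (#2). Advance 4.
Byte at offset 8: 0xE2 = 11100010 → 3-byte char (#3). Advance 3.
Byte at offset 11: 0xE8 = 11101000 → 3-byte char (#4). Advance 3.
Byte at offset 14: 0xE0 = 11100000 → 3-byte char (#5). Advance 3.
Reached end at offset 17 after 5 code points.

5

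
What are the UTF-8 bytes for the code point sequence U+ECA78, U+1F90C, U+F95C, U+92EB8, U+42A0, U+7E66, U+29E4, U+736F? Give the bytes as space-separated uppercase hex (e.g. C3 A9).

U+ECA78: 4-byte form → F3 AC A9 B8.
U+1F90C: 4-byte form → F0 9F A4 8C.
U+F95C: 3-byte form → EF A5 9C.
U+92EB8: 4-byte form → F2 92 BA B8.
U+42A0: 3-byte form → E4 8A A0.
U+7E66: 3-byte form → E7 B9 A6.
U+29E4: 3-byte form → E2 A7 A4.
U+736F: 3-byte form → E7 8D AF.
Concatenated (27 bytes): F3 AC A9 B8 F0 9F A4 8C EF A5 9C F2 92 BA B8 E4 8A A0 E7 B9 A6 E2 A7 A4 E7 8D AF.

F3 AC A9 B8 F0 9F A4 8C EF A5 9C F2 92 BA B8 E4 8A A0 E7 B9 A6 E2 A7 A4 E7 8D AF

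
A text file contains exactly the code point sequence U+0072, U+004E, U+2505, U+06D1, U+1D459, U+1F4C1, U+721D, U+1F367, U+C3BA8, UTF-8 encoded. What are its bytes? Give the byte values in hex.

U+0072: 1-byte form → 72.
U+004E: 1-byte form → 4E.
U+2505: 3-byte form → E2 94 85.
U+06D1: 2-byte form → DB 91.
U+1D459: 4-byte form → F0 9D 91 99.
U+1F4C1: 4-byte form → F0 9F 93 81.
U+721D: 3-byte form → E7 88 9D.
U+1F367: 4-byte form → F0 9F 8D A7.
U+C3BA8: 4-byte form → F3 83 AE A8.
Concatenated (26 bytes): 72 4E E2 94 85 DB 91 F0 9D 91 99 F0 9F 93 81 E7 88 9D F0 9F 8D A7 F3 83 AE A8.

72 4E E2 94 85 DB 91 F0 9D 91 99 F0 9F 93 81 E7 88 9D F0 9F 8D A7 F3 83 AE A8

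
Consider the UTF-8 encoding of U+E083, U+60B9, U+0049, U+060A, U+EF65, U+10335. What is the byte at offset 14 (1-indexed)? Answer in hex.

0x90

1-indexed offset 14 is 0-indexed offset 13.
U+E083 → 3-byte form EE 82 83 at offsets 0–2.
U+60B9 → 3-byte form E6 82 B9 at offsets 3–5.
U+0049 → 1-byte form 49 at offsets 6–6.
U+060A → 2-byte form D8 8A at offsets 7–8.
U+EF65 → 3-byte form EE BD A5 at offsets 9–11.
U+10335 → 4-byte form F0 90 8C B5 at offsets 12–15.
Offset 13 falls in char 6's range; it's byte 2 of F0 90 8C B5 = 0x90.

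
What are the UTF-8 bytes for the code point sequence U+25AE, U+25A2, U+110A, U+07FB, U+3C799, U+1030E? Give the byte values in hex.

E2 96 AE E2 96 A2 E1 84 8A DF BB F0 BC 9E 99 F0 90 8C 8E

U+25AE: 3-byte form → E2 96 AE.
U+25A2: 3-byte form → E2 96 A2.
U+110A: 3-byte form → E1 84 8A.
U+07FB: 2-byte form → DF BB.
U+3C799: 4-byte form → F0 BC 9E 99.
U+1030E: 4-byte form → F0 90 8C 8E.
Concatenated (19 bytes): E2 96 AE E2 96 A2 E1 84 8A DF BB F0 BC 9E 99 F0 90 8C 8E.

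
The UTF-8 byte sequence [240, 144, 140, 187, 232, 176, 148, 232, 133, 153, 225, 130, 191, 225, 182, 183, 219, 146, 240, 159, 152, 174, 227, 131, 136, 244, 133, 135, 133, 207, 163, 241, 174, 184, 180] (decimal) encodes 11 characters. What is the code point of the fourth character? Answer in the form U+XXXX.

U+10BF

Offset 0: leading byte 0xF0 = 11110000 → 4-byte char #1 = F0 90 8C BB.
Offset 4: leading byte 0xE8 = 11101000 → 3-byte char #2 = E8 B0 94.
Offset 7: leading byte 0xE8 = 11101000 → 3-byte char #3 = E8 85 99.
Offset 10: leading byte 0xE1 = 11100001 → 3-byte char #4 = E1 82 BF.
Leading byte 0xE1 = 11100001 matches 1110xxxx → 3-byte sequence.
Byte 1: 0xE1 = 11100001, payload 0001 (4 bits).
Byte 2: 0x82 = 10000010 (10xxxxxx ✓), payload 000010.
Byte 3: 0xBF = 10111111 (10xxxxxx ✓), payload 111111.
Concatenate: 0001000010111111 = 0x10BF (16 bits → U+10BF).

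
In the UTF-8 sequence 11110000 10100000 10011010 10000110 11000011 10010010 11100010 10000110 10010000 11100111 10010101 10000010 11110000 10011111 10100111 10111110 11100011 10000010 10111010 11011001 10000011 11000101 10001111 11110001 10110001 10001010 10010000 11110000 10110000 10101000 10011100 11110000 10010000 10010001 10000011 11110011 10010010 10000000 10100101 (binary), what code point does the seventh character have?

U+0643

Offset 0: leading byte 0xF0 = 11110000 → 4-byte char #1 = F0 A0 9A 86.
Offset 4: leading byte 0xC3 = 11000011 → 2-byte char #2 = C3 92.
Offset 6: leading byte 0xE2 = 11100010 → 3-byte char #3 = E2 86 90.
Offset 9: leading byte 0xE7 = 11100111 → 3-byte char #4 = E7 95 82.
Offset 12: leading byte 0xF0 = 11110000 → 4-byte char #5 = F0 9F A7 BE.
Offset 16: leading byte 0xE3 = 11100011 → 3-byte char #6 = E3 82 BA.
Offset 19: leading byte 0xD9 = 11011001 → 2-byte char #7 = D9 83.
Leading byte 0xD9 = 11011001 matches 110xxxxx → 2-byte sequence.
Byte 1: 0xD9 = 11011001, payload 11001 (5 bits).
Byte 2: 0x83 = 10000011 (10xxxxxx ✓), payload 000011.
Concatenate: 11001000011 = 0x643 (11 bits → U+0643).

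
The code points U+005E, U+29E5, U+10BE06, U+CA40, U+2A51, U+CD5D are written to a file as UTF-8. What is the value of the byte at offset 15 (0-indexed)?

U+005E → 1-byte form 5E at offsets 0–0.
U+29E5 → 3-byte form E2 A7 A5 at offsets 1–3.
U+10BE06 → 4-byte form F4 8B B8 86 at offsets 4–7.
U+CA40 → 3-byte form EC A9 80 at offsets 8–10.
U+2A51 → 3-byte form E2 A9 91 at offsets 11–13.
U+CD5D → 3-byte form EC B5 9D at offsets 14–16.
Offset 15 falls in char 6's range; it's byte 2 of EC B5 9D = 0xB5.

0xB5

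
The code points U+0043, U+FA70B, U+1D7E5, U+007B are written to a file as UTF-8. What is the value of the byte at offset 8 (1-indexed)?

1-indexed offset 8 is 0-indexed offset 7.
U+0043 → 1-byte form 43 at offsets 0–0.
U+FA70B → 4-byte form F3 BA 9C 8B at offsets 1–4.
U+1D7E5 → 4-byte form F0 9D 9F A5 at offsets 5–8.
Offset 7 falls in char 3's range; it's byte 3 of F0 9D 9F A5 = 0x9F.

0x9F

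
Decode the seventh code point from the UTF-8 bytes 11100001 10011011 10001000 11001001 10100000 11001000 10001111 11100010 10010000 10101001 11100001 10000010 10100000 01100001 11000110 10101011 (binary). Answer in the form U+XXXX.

Offset 0: leading byte 0xE1 = 11100001 → 3-byte char #1 = E1 9B 88.
Offset 3: leading byte 0xC9 = 11001001 → 2-byte char #2 = C9 A0.
Offset 5: leading byte 0xC8 = 11001000 → 2-byte char #3 = C8 8F.
Offset 7: leading byte 0xE2 = 11100010 → 3-byte char #4 = E2 90 A9.
Offset 10: leading byte 0xE1 = 11100001 → 3-byte char #5 = E1 82 A0.
Offset 13: leading byte 0x61 = 01100001 → 1-byte char #6 = 61.
Offset 14: leading byte 0xC6 = 11000110 → 2-byte char #7 = C6 AB.
Leading byte 0xC6 = 11000110 matches 110xxxxx → 2-byte sequence.
Byte 1: 0xC6 = 11000110, payload 00110 (5 bits).
Byte 2: 0xAB = 10101011 (10xxxxxx ✓), payload 101011.
Concatenate: 00110101011 = 0x1AB (11 bits → U+01AB).

U+01AB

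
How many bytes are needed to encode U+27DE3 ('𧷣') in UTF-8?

4

U+27DE3 = 0x27DE3. UTF-8 uses 1 byte below 0x80, 2 below 0x800, 3 below 0x10000, 4 up to 0x10FFFF. 0x27DE3 is in U+10000–U+10FFFF → 4 bytes.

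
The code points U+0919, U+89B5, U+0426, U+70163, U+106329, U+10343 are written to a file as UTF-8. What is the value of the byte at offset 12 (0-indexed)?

U+0919 → 3-byte form E0 A4 99 at offsets 0–2.
U+89B5 → 3-byte form E8 A6 B5 at offsets 3–5.
U+0426 → 2-byte form D0 A6 at offsets 6–7.
U+70163 → 4-byte form F1 B0 85 A3 at offsets 8–11.
U+106329 → 4-byte form F4 86 8C A9 at offsets 12–15.
Offset 12 falls in char 5's range; it's byte 1 of F4 86 8C A9 = 0xF4.

0xF4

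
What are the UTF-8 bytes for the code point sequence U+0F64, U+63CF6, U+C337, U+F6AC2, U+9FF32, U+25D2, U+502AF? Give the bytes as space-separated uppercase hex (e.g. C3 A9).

U+0F64: 3-byte form → E0 BD A4.
U+63CF6: 4-byte form → F1 A3 B3 B6.
U+C337: 3-byte form → EC 8C B7.
U+F6AC2: 4-byte form → F3 B6 AB 82.
U+9FF32: 4-byte form → F2 9F BC B2.
U+25D2: 3-byte form → E2 97 92.
U+502AF: 4-byte form → F1 90 8A AF.
Concatenated (25 bytes): E0 BD A4 F1 A3 B3 B6 EC 8C B7 F3 B6 AB 82 F2 9F BC B2 E2 97 92 F1 90 8A AF.

E0 BD A4 F1 A3 B3 B6 EC 8C B7 F3 B6 AB 82 F2 9F BC B2 E2 97 92 F1 90 8A AF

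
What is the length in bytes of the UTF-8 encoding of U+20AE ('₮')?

3

U+20AE = 0x20AE. UTF-8 uses 1 byte below 0x80, 2 below 0x800, 3 below 0x10000, 4 up to 0x10FFFF. 0x20AE is in U+0800–U+FFFF → 3 bytes.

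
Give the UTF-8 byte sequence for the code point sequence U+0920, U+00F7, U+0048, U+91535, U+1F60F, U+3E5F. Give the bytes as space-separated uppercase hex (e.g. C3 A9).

U+0920: 3-byte form → E0 A4 A0.
U+00F7: 2-byte form → C3 B7.
U+0048: 1-byte form → 48.
U+91535: 4-byte form → F2 91 94 B5.
U+1F60F: 4-byte form → F0 9F 98 8F.
U+3E5F: 3-byte form → E3 B9 9F.
Concatenated (17 bytes): E0 A4 A0 C3 B7 48 F2 91 94 B5 F0 9F 98 8F E3 B9 9F.

E0 A4 A0 C3 B7 48 F2 91 94 B5 F0 9F 98 8F E3 B9 9F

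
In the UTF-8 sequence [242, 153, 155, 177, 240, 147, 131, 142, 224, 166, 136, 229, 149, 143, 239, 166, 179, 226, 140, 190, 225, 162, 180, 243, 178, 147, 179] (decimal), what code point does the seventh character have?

Offset 0: leading byte 0xF2 = 11110010 → 4-byte char #1 = F2 99 9B B1.
Offset 4: leading byte 0xF0 = 11110000 → 4-byte char #2 = F0 93 83 8E.
Offset 8: leading byte 0xE0 = 11100000 → 3-byte char #3 = E0 A6 88.
Offset 11: leading byte 0xE5 = 11100101 → 3-byte char #4 = E5 95 8F.
Offset 14: leading byte 0xEF = 11101111 → 3-byte char #5 = EF A6 B3.
Offset 17: leading byte 0xE2 = 11100010 → 3-byte char #6 = E2 8C BE.
Offset 20: leading byte 0xE1 = 11100001 → 3-byte char #7 = E1 A2 B4.
Leading byte 0xE1 = 11100001 matches 1110xxxx → 3-byte sequence.
Byte 1: 0xE1 = 11100001, payload 0001 (4 bits).
Byte 2: 0xA2 = 10100010 (10xxxxxx ✓), payload 100010.
Byte 3: 0xB4 = 10110100 (10xxxxxx ✓), payload 110100.
Concatenate: 0001100010110100 = 0x18B4 (16 bits → U+18B4).

U+18B4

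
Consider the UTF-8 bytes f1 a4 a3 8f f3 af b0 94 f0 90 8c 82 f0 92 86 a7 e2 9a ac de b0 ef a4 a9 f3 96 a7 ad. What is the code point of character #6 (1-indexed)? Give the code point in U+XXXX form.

U+07B0

Offset 0: leading byte 0xF1 = 11110001 → 4-byte char #1 = F1 A4 A3 8F.
Offset 4: leading byte 0xF3 = 11110011 → 4-byte char #2 = F3 AF B0 94.
Offset 8: leading byte 0xF0 = 11110000 → 4-byte char #3 = F0 90 8C 82.
Offset 12: leading byte 0xF0 = 11110000 → 4-byte char #4 = F0 92 86 A7.
Offset 16: leading byte 0xE2 = 11100010 → 3-byte char #5 = E2 9A AC.
Offset 19: leading byte 0xDE = 11011110 → 2-byte char #6 = DE B0.
Leading byte 0xDE = 11011110 matches 110xxxxx → 2-byte sequence.
Byte 1: 0xDE = 11011110, payload 11110 (5 bits).
Byte 2: 0xB0 = 10110000 (10xxxxxx ✓), payload 110000.
Concatenate: 11110110000 = 0x7B0 (11 bits → U+07B0).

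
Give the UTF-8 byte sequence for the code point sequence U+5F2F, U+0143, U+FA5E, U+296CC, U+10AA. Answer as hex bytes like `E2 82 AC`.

U+5F2F: 3-byte form → E5 BC AF.
U+0143: 2-byte form → C5 83.
U+FA5E: 3-byte form → EF A9 9E.
U+296CC: 4-byte form → F0 A9 9B 8C.
U+10AA: 3-byte form → E1 82 AA.
Concatenated (15 bytes): E5 BC AF C5 83 EF A9 9E F0 A9 9B 8C E1 82 AA.

E5 BC AF C5 83 EF A9 9E F0 A9 9B 8C E1 82 AA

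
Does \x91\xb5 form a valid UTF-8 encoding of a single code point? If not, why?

Byte 0x91 = 10010001 has the form 10xxxxxx — a continuation byte — but there is no preceding leading byte.

invalid (continuation byte with no leading byte)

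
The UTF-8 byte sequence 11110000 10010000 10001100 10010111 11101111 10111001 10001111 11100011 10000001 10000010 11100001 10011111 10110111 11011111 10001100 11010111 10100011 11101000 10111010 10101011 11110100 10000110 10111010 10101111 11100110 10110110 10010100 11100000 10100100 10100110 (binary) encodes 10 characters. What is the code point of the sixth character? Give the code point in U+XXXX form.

U+05E3

Offset 0: leading byte 0xF0 = 11110000 → 4-byte char #1 = F0 90 8C 97.
Offset 4: leading byte 0xEF = 11101111 → 3-byte char #2 = EF B9 8F.
Offset 7: leading byte 0xE3 = 11100011 → 3-byte char #3 = E3 81 82.
Offset 10: leading byte 0xE1 = 11100001 → 3-byte char #4 = E1 9F B7.
Offset 13: leading byte 0xDF = 11011111 → 2-byte char #5 = DF 8C.
Offset 15: leading byte 0xD7 = 11010111 → 2-byte char #6 = D7 A3.
Leading byte 0xD7 = 11010111 matches 110xxxxx → 2-byte sequence.
Byte 1: 0xD7 = 11010111, payload 10111 (5 bits).
Byte 2: 0xA3 = 10100011 (10xxxxxx ✓), payload 100011.
Concatenate: 10111100011 = 0x5E3 (11 bits → U+05E3).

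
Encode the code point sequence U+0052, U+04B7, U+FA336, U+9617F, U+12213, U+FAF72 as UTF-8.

52 D2 B7 F3 BA 8C B6 F2 96 85 BF F0 92 88 93 F3 BA BD B2

U+0052: 1-byte form → 52.
U+04B7: 2-byte form → D2 B7.
U+FA336: 4-byte form → F3 BA 8C B6.
U+9617F: 4-byte form → F2 96 85 BF.
U+12213: 4-byte form → F0 92 88 93.
U+FAF72: 4-byte form → F3 BA BD B2.
Concatenated (19 bytes): 52 D2 B7 F3 BA 8C B6 F2 96 85 BF F0 92 88 93 F3 BA BD B2.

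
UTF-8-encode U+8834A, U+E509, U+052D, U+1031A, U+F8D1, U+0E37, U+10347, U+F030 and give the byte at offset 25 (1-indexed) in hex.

1-indexed offset 25 is 0-indexed offset 24.
U+8834A → 4-byte form F2 88 8D 8A at offsets 0–3.
U+E509 → 3-byte form EE 94 89 at offsets 4–6.
U+052D → 2-byte form D4 AD at offsets 7–8.
U+1031A → 4-byte form F0 90 8C 9A at offsets 9–12.
U+F8D1 → 3-byte form EF A3 91 at offsets 13–15.
U+0E37 → 3-byte form E0 B8 B7 at offsets 16–18.
U+10347 → 4-byte form F0 90 8D 87 at offsets 19–22.
U+F030 → 3-byte form EF 80 B0 at offsets 23–25.
Offset 24 falls in char 8's range; it's byte 2 of EF 80 B0 = 0x80.

0x80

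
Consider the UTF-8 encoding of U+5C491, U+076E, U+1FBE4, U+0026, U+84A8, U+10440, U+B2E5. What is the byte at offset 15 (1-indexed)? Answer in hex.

0xF0

1-indexed offset 15 is 0-indexed offset 14.
U+5C491 → 4-byte form F1 9C 92 91 at offsets 0–3.
U+076E → 2-byte form DD AE at offsets 4–5.
U+1FBE4 → 4-byte form F0 9F AF A4 at offsets 6–9.
U+0026 → 1-byte form 26 at offsets 10–10.
U+84A8 → 3-byte form E8 92 A8 at offsets 11–13.
U+10440 → 4-byte form F0 90 91 80 at offsets 14–17.
Offset 14 falls in char 6's range; it's byte 1 of F0 90 91 80 = 0xF0.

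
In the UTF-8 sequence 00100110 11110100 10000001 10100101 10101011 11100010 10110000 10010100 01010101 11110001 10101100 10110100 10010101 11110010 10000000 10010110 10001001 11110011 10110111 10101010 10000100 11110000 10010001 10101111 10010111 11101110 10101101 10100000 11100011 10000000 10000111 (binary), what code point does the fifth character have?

U+6CD15

Offset 0: leading byte 0x26 = 00100110 → 1-byte char #1 = 26.
Offset 1: leading byte 0xF4 = 11110100 → 4-byte char #2 = F4 81 A5 AB.
Offset 5: leading byte 0xE2 = 11100010 → 3-byte char #3 = E2 B0 94.
Offset 8: leading byte 0x55 = 01010101 → 1-byte char #4 = 55.
Offset 9: leading byte 0xF1 = 11110001 → 4-byte char #5 = F1 AC B4 95.
Leading byte 0xF1 = 11110001 matches 11110xxx → 4-byte sequence.
Byte 1: 0xF1 = 11110001, payload 001 (3 bits).
Byte 2: 0xAC = 10101100 (10xxxxxx ✓), payload 101100.
Byte 3: 0xB4 = 10110100 (10xxxxxx ✓), payload 110100.
Byte 4: 0x95 = 10010101 (10xxxxxx ✓), payload 010101.
Concatenate: 001101100110100010101 = 0x6CD15 (21 bits → U+6CD15).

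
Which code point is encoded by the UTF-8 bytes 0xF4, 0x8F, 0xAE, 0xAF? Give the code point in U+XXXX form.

Leading byte 0xF4 = 11110100 matches 11110xxx → 4-byte sequence.
Byte 1: 0xF4 = 11110100, payload 100 (3 bits).
Byte 2: 0x8F = 10001111 (10xxxxxx ✓), payload 001111.
Byte 3: 0xAE = 10101110 (10xxxxxx ✓), payload 101110.
Byte 4: 0xAF = 10101111 (10xxxxxx ✓), payload 101111.
Concatenate: 100001111101110101111 = 0x10FBAF (21 bits → U+10FBAF).

U+10FBAF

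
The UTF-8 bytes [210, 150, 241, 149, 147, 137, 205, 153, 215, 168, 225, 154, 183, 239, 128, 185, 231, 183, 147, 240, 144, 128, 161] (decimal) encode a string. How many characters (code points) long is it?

Byte at offset 0: 0xD2 = 11010010 → 2-byte char (#1). Advance 2.
Byte at offset 2: 0xF1 = 11110001 → 4-byte char (#2). Advance 4.
Byte at offset 6: 0xCD = 11001101 → 2-byte char (#3). Advance 2.
Byte at offset 8: 0xD7 = 11010111 → 2-byte char (#4). Advance 2.
Byte at offset 10: 0xE1 = 11100001 → 3-byte char (#5). Advance 3.
Byte at offset 13: 0xEF = 11101111 → 3-byte char (#6). Advance 3.
Byte at offset 16: 0xE7 = 11100111 → 3-byte char (#7). Advance 3.
Byte at offset 19: 0xF0 = 11110000 → 4-byte char (#8). Advance 4.
Reached end at offset 23 after 8 code points.

8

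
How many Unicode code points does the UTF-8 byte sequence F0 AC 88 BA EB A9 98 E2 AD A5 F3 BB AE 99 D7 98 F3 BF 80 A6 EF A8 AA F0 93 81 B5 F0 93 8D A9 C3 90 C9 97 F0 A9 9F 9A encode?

Byte at offset 0: 0xF0 = 11110000 → 4-byte char (#1). Advance 4.
Byte at offset 4: 0xEB = 11101011 → 3-byte char (#2). Advance 3.
Byte at offset 7: 0xE2 = 11100010 → 3-byte char (#3). Advance 3.
Byte at offset 10: 0xF3 = 11110011 → 4-byte char (#4). Advance 4.
Byte at offset 14: 0xD7 = 11010111 → 2-byte char (#5). Advance 2.
Byte at offset 16: 0xF3 = 11110011 → 4-byte char (#6). Advance 4.
Byte at offset 20: 0xEF = 11101111 → 3-byte char (#7). Advance 3.
Byte at offset 23: 0xF0 = 11110000 → 4-byte char (#8). Advance 4.
Byte at offset 27: 0xF0 = 11110000 → 4-byte char (#9). Advance 4.
Byte at offset 31: 0xC3 = 11000011 → 2-byte char (#10). Advance 2.
Byte at offset 33: 0xC9 = 11001001 → 2-byte char (#11). Advance 2.
Byte at offset 35: 0xF0 = 11110000 → 4-byte char (#12). Advance 4.
Reached end at offset 39 after 12 code points.

12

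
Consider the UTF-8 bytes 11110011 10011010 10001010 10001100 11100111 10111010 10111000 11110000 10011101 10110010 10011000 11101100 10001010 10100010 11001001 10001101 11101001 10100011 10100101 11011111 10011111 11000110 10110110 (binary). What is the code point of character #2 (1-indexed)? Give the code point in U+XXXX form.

Offset 0: leading byte 0xF3 = 11110011 → 4-byte char #1 = F3 9A 8A 8C.
Offset 4: leading byte 0xE7 = 11100111 → 3-byte char #2 = E7 BA B8.
Leading byte 0xE7 = 11100111 matches 1110xxxx → 3-byte sequence.
Byte 1: 0xE7 = 11100111, payload 0111 (4 bits).
Byte 2: 0xBA = 10111010 (10xxxxxx ✓), payload 111010.
Byte 3: 0xB8 = 10111000 (10xxxxxx ✓), payload 111000.
Concatenate: 0111111010111000 = 0x7EB8 (16 bits → U+7EB8).

U+7EB8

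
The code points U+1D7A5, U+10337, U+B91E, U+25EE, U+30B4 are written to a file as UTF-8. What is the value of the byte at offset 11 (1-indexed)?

0x9E

1-indexed offset 11 is 0-indexed offset 10.
U+1D7A5 → 4-byte form F0 9D 9E A5 at offsets 0–3.
U+10337 → 4-byte form F0 90 8C B7 at offsets 4–7.
U+B91E → 3-byte form EB A4 9E at offsets 8–10.
Offset 10 falls in char 3's range; it's byte 3 of EB A4 9E = 0x9E.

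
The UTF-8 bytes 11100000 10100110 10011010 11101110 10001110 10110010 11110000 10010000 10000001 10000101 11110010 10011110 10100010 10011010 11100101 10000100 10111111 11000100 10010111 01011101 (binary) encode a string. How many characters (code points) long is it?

Byte at offset 0: 0xE0 = 11100000 → 3-byte char (#1). Advance 3.
Byte at offset 3: 0xEE = 11101110 → 3-byte char (#2). Advance 3.
Byte at offset 6: 0xF0 = 11110000 → 4-byte char (#3). Advance 4.
Byte at offset 10: 0xF2 = 11110010 → 4-byte char (#4). Advance 4.
Byte at offset 14: 0xE5 = 11100101 → 3-byte char (#5). Advance 3.
Byte at offset 17: 0xC4 = 11000100 → 2-byte char (#6). Advance 2.
Byte at offset 19: 0x5D = 01011101 → 1-byte char (#7). Advance 1.
Reached end at offset 20 after 7 code points.

7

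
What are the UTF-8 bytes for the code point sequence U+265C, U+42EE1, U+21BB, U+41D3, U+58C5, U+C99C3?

U+265C: 3-byte form → E2 99 9C.
U+42EE1: 4-byte form → F1 82 BB A1.
U+21BB: 3-byte form → E2 86 BB.
U+41D3: 3-byte form → E4 87 93.
U+58C5: 3-byte form → E5 A3 85.
U+C99C3: 4-byte form → F3 89 A7 83.
Concatenated (20 bytes): E2 99 9C F1 82 BB A1 E2 86 BB E4 87 93 E5 A3 85 F3 89 A7 83.

E2 99 9C F1 82 BB A1 E2 86 BB E4 87 93 E5 A3 85 F3 89 A7 83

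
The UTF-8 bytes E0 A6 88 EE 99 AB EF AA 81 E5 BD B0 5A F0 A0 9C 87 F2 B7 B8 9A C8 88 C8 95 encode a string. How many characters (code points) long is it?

9

Byte at offset 0: 0xE0 = 11100000 → 3-byte char (#1). Advance 3.
Byte at offset 3: 0xEE = 11101110 → 3-byte char (#2). Advance 3.
Byte at offset 6: 0xEF = 11101111 → 3-byte char (#3). Advance 3.
Byte at offset 9: 0xE5 = 11100101 → 3-byte char (#4). Advance 3.
Byte at offset 12: 0x5A = 01011010 → 1-byte char (#5). Advance 1.
Byte at offset 13: 0xF0 = 11110000 → 4-byte char (#6). Advance 4.
Byte at offset 17: 0xF2 = 11110010 → 4-byte char (#7). Advance 4.
Byte at offset 21: 0xC8 = 11001000 → 2-byte char (#8). Advance 2.
Byte at offset 23: 0xC8 = 11001000 → 2-byte char (#9). Advance 2.
Reached end at offset 25 after 9 code points.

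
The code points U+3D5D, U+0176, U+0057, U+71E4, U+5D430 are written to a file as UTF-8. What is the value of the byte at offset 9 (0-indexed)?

0xF1

U+3D5D → 3-byte form E3 B5 9D at offsets 0–2.
U+0176 → 2-byte form C5 B6 at offsets 3–4.
U+0057 → 1-byte form 57 at offsets 5–5.
U+71E4 → 3-byte form E7 87 A4 at offsets 6–8.
U+5D430 → 4-byte form F1 9D 90 B0 at offsets 9–12.
Offset 9 falls in char 5's range; it's byte 1 of F1 9D 90 B0 = 0xF1.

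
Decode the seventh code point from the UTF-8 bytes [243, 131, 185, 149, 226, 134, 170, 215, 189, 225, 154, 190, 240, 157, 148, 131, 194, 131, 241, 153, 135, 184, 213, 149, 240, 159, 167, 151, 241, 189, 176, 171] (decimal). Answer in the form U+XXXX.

U+591F8

Offset 0: leading byte 0xF3 = 11110011 → 4-byte char #1 = F3 83 B9 95.
Offset 4: leading byte 0xE2 = 11100010 → 3-byte char #2 = E2 86 AA.
Offset 7: leading byte 0xD7 = 11010111 → 2-byte char #3 = D7 BD.
Offset 9: leading byte 0xE1 = 11100001 → 3-byte char #4 = E1 9A BE.
Offset 12: leading byte 0xF0 = 11110000 → 4-byte char #5 = F0 9D 94 83.
Offset 16: leading byte 0xC2 = 11000010 → 2-byte char #6 = C2 83.
Offset 18: leading byte 0xF1 = 11110001 → 4-byte char #7 = F1 99 87 B8.
Leading byte 0xF1 = 11110001 matches 11110xxx → 4-byte sequence.
Byte 1: 0xF1 = 11110001, payload 001 (3 bits).
Byte 2: 0x99 = 10011001 (10xxxxxx ✓), payload 011001.
Byte 3: 0x87 = 10000111 (10xxxxxx ✓), payload 000111.
Byte 4: 0xB8 = 10111000 (10xxxxxx ✓), payload 111000.
Concatenate: 001011001000111111000 = 0x591F8 (21 bits → U+591F8).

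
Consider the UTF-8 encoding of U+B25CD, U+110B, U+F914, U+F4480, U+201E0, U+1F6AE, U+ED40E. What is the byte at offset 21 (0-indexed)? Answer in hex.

U+B25CD → 4-byte form F2 B2 97 8D at offsets 0–3.
U+110B → 3-byte form E1 84 8B at offsets 4–6.
U+F914 → 3-byte form EF A4 94 at offsets 7–9.
U+F4480 → 4-byte form F3 B4 92 80 at offsets 10–13.
U+201E0 → 4-byte form F0 A0 87 A0 at offsets 14–17.
U+1F6AE → 4-byte form F0 9F 9A AE at offsets 18–21.
Offset 21 falls in char 6's range; it's byte 4 of F0 9F 9A AE = 0xAE.

0xAE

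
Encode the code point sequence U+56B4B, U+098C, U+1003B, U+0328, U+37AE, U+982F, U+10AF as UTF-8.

U+56B4B: 4-byte form → F1 96 AD 8B.
U+098C: 3-byte form → E0 A6 8C.
U+1003B: 4-byte form → F0 90 80 BB.
U+0328: 2-byte form → CC A8.
U+37AE: 3-byte form → E3 9E AE.
U+982F: 3-byte form → E9 A0 AF.
U+10AF: 3-byte form → E1 82 AF.
Concatenated (22 bytes): F1 96 AD 8B E0 A6 8C F0 90 80 BB CC A8 E3 9E AE E9 A0 AF E1 82 AF.

F1 96 AD 8B E0 A6 8C F0 90 80 BB CC A8 E3 9E AE E9 A0 AF E1 82 AF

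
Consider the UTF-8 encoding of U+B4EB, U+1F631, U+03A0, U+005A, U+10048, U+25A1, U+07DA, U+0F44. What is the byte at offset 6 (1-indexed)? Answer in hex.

0x98

1-indexed offset 6 is 0-indexed offset 5.
U+B4EB → 3-byte form EB 93 AB at offsets 0–2.
U+1F631 → 4-byte form F0 9F 98 B1 at offsets 3–6.
Offset 5 falls in char 2's range; it's byte 3 of F0 9F 98 B1 = 0x98.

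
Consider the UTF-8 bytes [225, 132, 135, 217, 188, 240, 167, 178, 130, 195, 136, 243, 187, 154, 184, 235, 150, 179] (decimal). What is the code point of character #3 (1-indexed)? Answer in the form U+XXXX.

U+27C82

Offset 0: leading byte 0xE1 = 11100001 → 3-byte char #1 = E1 84 87.
Offset 3: leading byte 0xD9 = 11011001 → 2-byte char #2 = D9 BC.
Offset 5: leading byte 0xF0 = 11110000 → 4-byte char #3 = F0 A7 B2 82.
Leading byte 0xF0 = 11110000 matches 11110xxx → 4-byte sequence.
Byte 1: 0xF0 = 11110000, payload 000 (3 bits).
Byte 2: 0xA7 = 10100111 (10xxxxxx ✓), payload 100111.
Byte 3: 0xB2 = 10110010 (10xxxxxx ✓), payload 110010.
Byte 4: 0x82 = 10000010 (10xxxxxx ✓), payload 000010.
Concatenate: 000100111110010000010 = 0x27C82 (21 bits → U+27C82).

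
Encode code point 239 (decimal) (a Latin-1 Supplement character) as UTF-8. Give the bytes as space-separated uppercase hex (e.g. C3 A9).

C3 AF

U+00EF = 0xEF = 239 decimal. In range U+0080–U+07FF → 2-byte form: 110xxxxx 10xxxxxx.
Binary (11 bits): 00011101111.
Split 5+6: 00011 | 101111.
Byte 1: 11000011 = 0xC3.
Byte 2: 10101111 = 0xAF.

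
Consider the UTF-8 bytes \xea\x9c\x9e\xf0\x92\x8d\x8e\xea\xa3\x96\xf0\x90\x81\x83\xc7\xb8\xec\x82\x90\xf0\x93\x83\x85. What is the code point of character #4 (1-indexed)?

U+10043

Offset 0: leading byte 0xEA = 11101010 → 3-byte char #1 = EA 9C 9E.
Offset 3: leading byte 0xF0 = 11110000 → 4-byte char #2 = F0 92 8D 8E.
Offset 7: leading byte 0xEA = 11101010 → 3-byte char #3 = EA A3 96.
Offset 10: leading byte 0xF0 = 11110000 → 4-byte char #4 = F0 90 81 83.
Leading byte 0xF0 = 11110000 matches 11110xxx → 4-byte sequence.
Byte 1: 0xF0 = 11110000, payload 000 (3 bits).
Byte 2: 0x90 = 10010000 (10xxxxxx ✓), payload 010000.
Byte 3: 0x81 = 10000001 (10xxxxxx ✓), payload 000001.
Byte 4: 0x83 = 10000011 (10xxxxxx ✓), payload 000011.
Concatenate: 000010000000001000011 = 0x10043 (21 bits → U+10043).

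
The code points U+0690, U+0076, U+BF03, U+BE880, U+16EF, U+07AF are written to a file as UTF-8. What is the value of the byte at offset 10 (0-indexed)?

0xE1

U+0690 → 2-byte form DA 90 at offsets 0–1.
U+0076 → 1-byte form 76 at offsets 2–2.
U+BF03 → 3-byte form EB BC 83 at offsets 3–5.
U+BE880 → 4-byte form F2 BE A2 80 at offsets 6–9.
U+16EF → 3-byte form E1 9B AF at offsets 10–12.
Offset 10 falls in char 5's range; it's byte 1 of E1 9B AF = 0xE1.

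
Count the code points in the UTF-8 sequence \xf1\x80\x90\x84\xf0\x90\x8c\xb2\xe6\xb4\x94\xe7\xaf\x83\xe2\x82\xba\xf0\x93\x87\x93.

6

Byte at offset 0: 0xF1 = 11110001 → 4-byte char (#1). Advance 4.
Byte at offset 4: 0xF0 = 11110000 → 4-byte char (#2). Advance 4.
Byte at offset 8: 0xE6 = 11100110 → 3-byte char (#3). Advance 3.
Byte at offset 11: 0xE7 = 11100111 → 3-byte char (#4). Advance 3.
Byte at offset 14: 0xE2 = 11100010 → 3-byte char (#5). Advance 3.
Byte at offset 17: 0xF0 = 11110000 → 4-byte char (#6). Advance 4.
Reached end at offset 21 after 6 code points.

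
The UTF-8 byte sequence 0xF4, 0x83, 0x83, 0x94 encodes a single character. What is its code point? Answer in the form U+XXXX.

U+1030D4

Leading byte 0xF4 = 11110100 matches 11110xxx → 4-byte sequence.
Byte 1: 0xF4 = 11110100, payload 100 (3 bits).
Byte 2: 0x83 = 10000011 (10xxxxxx ✓), payload 000011.
Byte 3: 0x83 = 10000011 (10xxxxxx ✓), payload 000011.
Byte 4: 0x94 = 10010100 (10xxxxxx ✓), payload 010100.
Concatenate: 100000011000011010100 = 0x1030D4 (21 bits → U+1030D4).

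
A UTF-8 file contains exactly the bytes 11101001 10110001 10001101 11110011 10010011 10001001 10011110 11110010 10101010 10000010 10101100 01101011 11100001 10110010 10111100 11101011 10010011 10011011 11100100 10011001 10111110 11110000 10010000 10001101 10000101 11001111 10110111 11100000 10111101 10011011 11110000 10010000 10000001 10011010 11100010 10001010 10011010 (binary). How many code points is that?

12

Byte at offset 0: 0xE9 = 11101001 → 3-byte char (#1). Advance 3.
Byte at offset 3: 0xF3 = 11110011 → 4-byte char (#2). Advance 4.
Byte at offset 7: 0xF2 = 11110010 → 4-byte char (#3). Advance 4.
Byte at offset 11: 0x6B = 01101011 → 1-byte char (#4). Advance 1.
Byte at offset 12: 0xE1 = 11100001 → 3-byte char (#5). Advance 3.
Byte at offset 15: 0xEB = 11101011 → 3-byte char (#6). Advance 3.
Byte at offset 18: 0xE4 = 11100100 → 3-byte char (#7). Advance 3.
Byte at offset 21: 0xF0 = 11110000 → 4-byte char (#8). Advance 4.
Byte at offset 25: 0xCF = 11001111 → 2-byte char (#9). Advance 2.
Byte at offset 27: 0xE0 = 11100000 → 3-byte char (#10). Advance 3.
Byte at offset 30: 0xF0 = 11110000 → 4-byte char (#11). Advance 4.
Byte at offset 34: 0xE2 = 11100010 → 3-byte char (#12). Advance 3.
Reached end at offset 37 after 12 code points.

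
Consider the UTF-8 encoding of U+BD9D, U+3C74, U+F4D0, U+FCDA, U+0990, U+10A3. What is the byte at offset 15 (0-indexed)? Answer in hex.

0xE1

U+BD9D → 3-byte form EB B6 9D at offsets 0–2.
U+3C74 → 3-byte form E3 B1 B4 at offsets 3–5.
U+F4D0 → 3-byte form EF 93 90 at offsets 6–8.
U+FCDA → 3-byte form EF B3 9A at offsets 9–11.
U+0990 → 3-byte form E0 A6 90 at offsets 12–14.
U+10A3 → 3-byte form E1 82 A3 at offsets 15–17.
Offset 15 falls in char 6's range; it's byte 1 of E1 82 A3 = 0xE1.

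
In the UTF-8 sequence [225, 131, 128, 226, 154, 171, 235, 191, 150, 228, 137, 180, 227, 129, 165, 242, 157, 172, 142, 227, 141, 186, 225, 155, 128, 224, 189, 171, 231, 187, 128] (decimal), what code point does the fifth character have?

U+3065

Offset 0: leading byte 0xE1 = 11100001 → 3-byte char #1 = E1 83 80.
Offset 3: leading byte 0xE2 = 11100010 → 3-byte char #2 = E2 9A AB.
Offset 6: leading byte 0xEB = 11101011 → 3-byte char #3 = EB BF 96.
Offset 9: leading byte 0xE4 = 11100100 → 3-byte char #4 = E4 89 B4.
Offset 12: leading byte 0xE3 = 11100011 → 3-byte char #5 = E3 81 A5.
Leading byte 0xE3 = 11100011 matches 1110xxxx → 3-byte sequence.
Byte 1: 0xE3 = 11100011, payload 0011 (4 bits).
Byte 2: 0x81 = 10000001 (10xxxxxx ✓), payload 000001.
Byte 3: 0xA5 = 10100101 (10xxxxxx ✓), payload 100101.
Concatenate: 0011000001100101 = 0x3065 (16 bits → U+3065).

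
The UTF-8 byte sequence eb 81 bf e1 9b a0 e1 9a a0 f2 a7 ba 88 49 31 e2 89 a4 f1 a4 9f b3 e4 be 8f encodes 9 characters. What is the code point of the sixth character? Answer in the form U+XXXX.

Offset 0: leading byte 0xEB = 11101011 → 3-byte char #1 = EB 81 BF.
Offset 3: leading byte 0xE1 = 11100001 → 3-byte char #2 = E1 9B A0.
Offset 6: leading byte 0xE1 = 11100001 → 3-byte char #3 = E1 9A A0.
Offset 9: leading byte 0xF2 = 11110010 → 4-byte char #4 = F2 A7 BA 88.
Offset 13: leading byte 0x49 = 01001001 → 1-byte char #5 = 49.
Offset 14: leading byte 0x31 = 00110001 → 1-byte char #6 = 31.
Leading byte 0x31 = 00110001 matches 0xxxxxxx → 1-byte sequence.
Byte 1: 0x31 = 00110001, payload 0110001 (7 bits).
Concatenate: 0110001 = 0x31 (7 bits → U+0031).

U+0031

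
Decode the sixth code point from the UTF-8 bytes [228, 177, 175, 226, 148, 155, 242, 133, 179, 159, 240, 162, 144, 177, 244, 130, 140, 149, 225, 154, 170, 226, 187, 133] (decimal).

U+16AA

Offset 0: leading byte 0xE4 = 11100100 → 3-byte char #1 = E4 B1 AF.
Offset 3: leading byte 0xE2 = 11100010 → 3-byte char #2 = E2 94 9B.
Offset 6: leading byte 0xF2 = 11110010 → 4-byte char #3 = F2 85 B3 9F.
Offset 10: leading byte 0xF0 = 11110000 → 4-byte char #4 = F0 A2 90 B1.
Offset 14: leading byte 0xF4 = 11110100 → 4-byte char #5 = F4 82 8C 95.
Offset 18: leading byte 0xE1 = 11100001 → 3-byte char #6 = E1 9A AA.
Leading byte 0xE1 = 11100001 matches 1110xxxx → 3-byte sequence.
Byte 1: 0xE1 = 11100001, payload 0001 (4 bits).
Byte 2: 0x9A = 10011010 (10xxxxxx ✓), payload 011010.
Byte 3: 0xAA = 10101010 (10xxxxxx ✓), payload 101010.
Concatenate: 0001011010101010 = 0x16AA (16 bits → U+16AA).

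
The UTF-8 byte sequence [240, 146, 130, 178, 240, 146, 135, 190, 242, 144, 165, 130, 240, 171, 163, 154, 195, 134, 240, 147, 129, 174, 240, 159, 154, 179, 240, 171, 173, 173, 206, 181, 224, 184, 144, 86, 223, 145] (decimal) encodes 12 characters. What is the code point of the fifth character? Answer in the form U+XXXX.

U+00C6

Offset 0: leading byte 0xF0 = 11110000 → 4-byte char #1 = F0 92 82 B2.
Offset 4: leading byte 0xF0 = 11110000 → 4-byte char #2 = F0 92 87 BE.
Offset 8: leading byte 0xF2 = 11110010 → 4-byte char #3 = F2 90 A5 82.
Offset 12: leading byte 0xF0 = 11110000 → 4-byte char #4 = F0 AB A3 9A.
Offset 16: leading byte 0xC3 = 11000011 → 2-byte char #5 = C3 86.
Leading byte 0xC3 = 11000011 matches 110xxxxx → 2-byte sequence.
Byte 1: 0xC3 = 11000011, payload 00011 (5 bits).
Byte 2: 0x86 = 10000110 (10xxxxxx ✓), payload 000110.
Concatenate: 00011000110 = 0xC6 (11 bits → U+00C6).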